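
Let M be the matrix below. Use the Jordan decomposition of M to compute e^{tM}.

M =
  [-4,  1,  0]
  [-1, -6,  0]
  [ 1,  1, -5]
e^{tM} =
  [t*exp(-5*t) + exp(-5*t), t*exp(-5*t), 0]
  [-t*exp(-5*t), -t*exp(-5*t) + exp(-5*t), 0]
  [t*exp(-5*t), t*exp(-5*t), exp(-5*t)]

Strategy: write M = P · J · P⁻¹ where J is a Jordan canonical form, so e^{tM} = P · e^{tJ} · P⁻¹, and e^{tJ} can be computed block-by-block.

M has Jordan form
J =
  [-5,  1,  0]
  [ 0, -5,  0]
  [ 0,  0, -5]
(up to reordering of blocks).

Per-block formulas:
  For a 1×1 block at λ = -5: exp(t · [-5]) = [e^(-5t)].
  For a 2×2 Jordan block J_2(-5): exp(t · J_2(-5)) = e^(-5t)·(I + t·N), where N is the 2×2 nilpotent shift.

After assembling e^{tJ} and conjugating by P, we get:

e^{tM} =
  [t*exp(-5*t) + exp(-5*t), t*exp(-5*t), 0]
  [-t*exp(-5*t), -t*exp(-5*t) + exp(-5*t), 0]
  [t*exp(-5*t), t*exp(-5*t), exp(-5*t)]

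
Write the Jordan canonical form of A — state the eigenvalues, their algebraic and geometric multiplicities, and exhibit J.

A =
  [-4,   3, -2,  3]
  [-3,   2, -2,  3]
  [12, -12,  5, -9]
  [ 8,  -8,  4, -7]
J_2(-1) ⊕ J_2(-1)

The characteristic polynomial is
  det(x·I − A) = x^4 + 4*x^3 + 6*x^2 + 4*x + 1 = (x + 1)^4

Eigenvalues and multiplicities (the geometric multiplicity of λ is n − rank(A − λI), which equals the number of Jordan blocks for λ):
  λ = -1: algebraic multiplicity = 4, geometric multiplicity = 2

Determining the block sizes for each eigenvalue:
  λ = -1: with am = 4 and gm = 2, the partition is not yet determined (e.g. several partitions of 4 into 2 parts exist). Let N = A − (-1)·I. Computing rank(N^1) = 2, rank(N^2) = 0; the number of blocks of size ≥ j is rank(N^{j−1}) − rank(N^j), giving [2, 2]. So we have 2 block(s) of size 2 → block sizes [2, 2]

Assembling the blocks gives a Jordan form
J =
  [-1,  1,  0,  0]
  [ 0, -1,  0,  0]
  [ 0,  0, -1,  1]
  [ 0,  0,  0, -1]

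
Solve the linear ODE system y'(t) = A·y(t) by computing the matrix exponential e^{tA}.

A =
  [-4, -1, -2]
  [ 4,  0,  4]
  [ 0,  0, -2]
e^{tA} =
  [-2*t*exp(-2*t) + exp(-2*t), -t*exp(-2*t), -2*t*exp(-2*t)]
  [4*t*exp(-2*t), 2*t*exp(-2*t) + exp(-2*t), 4*t*exp(-2*t)]
  [0, 0, exp(-2*t)]

Strategy: write A = P · J · P⁻¹ where J is a Jordan canonical form, so e^{tA} = P · e^{tJ} · P⁻¹, and e^{tJ} can be computed block-by-block.

A has Jordan form
J =
  [-2,  1,  0]
  [ 0, -2,  0]
  [ 0,  0, -2]
(up to reordering of blocks).

Per-block formulas:
  For a 2×2 Jordan block J_2(-2): exp(t · J_2(-2)) = e^(-2t)·(I + t·N), where N is the 2×2 nilpotent shift.
  For a 1×1 block at λ = -2: exp(t · [-2]) = [e^(-2t)].

After assembling e^{tJ} and conjugating by P, we get:

e^{tA} =
  [-2*t*exp(-2*t) + exp(-2*t), -t*exp(-2*t), -2*t*exp(-2*t)]
  [4*t*exp(-2*t), 2*t*exp(-2*t) + exp(-2*t), 4*t*exp(-2*t)]
  [0, 0, exp(-2*t)]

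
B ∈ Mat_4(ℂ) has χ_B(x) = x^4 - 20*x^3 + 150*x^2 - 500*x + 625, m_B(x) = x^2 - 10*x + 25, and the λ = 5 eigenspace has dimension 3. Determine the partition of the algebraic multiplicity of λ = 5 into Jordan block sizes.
Block sizes for λ = 5: [2, 1, 1]

Step 1 — from the characteristic polynomial, algebraic multiplicity of λ = 5 is 4. From dim ker(B − (5)·I) = 3, there are exactly 3 Jordan blocks for λ = 5.
Step 2 — from the minimal polynomial, the factor (x − 5)^2 tells us the largest block for λ = 5 has size 2.
Step 3 — with total size 4, 3 blocks, and largest block 2, the block sizes (in nonincreasing order) are [2, 1, 1].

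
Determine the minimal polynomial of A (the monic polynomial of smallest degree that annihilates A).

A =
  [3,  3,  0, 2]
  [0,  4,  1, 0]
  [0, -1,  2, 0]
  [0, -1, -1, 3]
x^3 - 9*x^2 + 27*x - 27

The characteristic polynomial is χ_A(x) = (x - 3)^4, so the eigenvalues are known. The minimal polynomial is
  m_A(x) = Π_λ (x − λ)^{k_λ}
where k_λ is the size of the *largest* Jordan block for λ (equivalently, the smallest k with (A − λI)^k v = 0 for every generalised eigenvector v of λ).

  λ = 3: largest Jordan block has size 3, contributing (x − 3)^3

So m_A(x) = (x - 3)^3 = x^3 - 9*x^2 + 27*x - 27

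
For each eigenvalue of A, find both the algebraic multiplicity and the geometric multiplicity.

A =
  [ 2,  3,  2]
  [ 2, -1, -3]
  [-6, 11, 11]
λ = 4: alg = 3, geom = 1

Step 1 — factor the characteristic polynomial to read off the algebraic multiplicities:
  χ_A(x) = (x - 4)^3

Step 2 — compute geometric multiplicities via the rank-nullity identity g(λ) = n − rank(A − λI):
  rank(A − (4)·I) = 2, so dim ker(A − (4)·I) = n − 2 = 1

Summary:
  λ = 4: algebraic multiplicity = 3, geometric multiplicity = 1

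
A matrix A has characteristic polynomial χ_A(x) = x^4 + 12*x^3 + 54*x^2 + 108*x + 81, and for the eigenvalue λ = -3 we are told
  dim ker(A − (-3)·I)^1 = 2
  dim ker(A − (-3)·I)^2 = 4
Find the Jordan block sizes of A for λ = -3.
Block sizes for λ = -3: [2, 2]

From the dimensions of kernels of powers, the number of Jordan blocks of size at least j is d_j − d_{j−1} where d_j = dim ker(N^j) (with d_0 = 0). Computing the differences gives [2, 2].
The number of blocks of size exactly k is (#blocks of size ≥ k) − (#blocks of size ≥ k + 1), so the partition is: 2 block(s) of size 2.
In nonincreasing order the block sizes are [2, 2].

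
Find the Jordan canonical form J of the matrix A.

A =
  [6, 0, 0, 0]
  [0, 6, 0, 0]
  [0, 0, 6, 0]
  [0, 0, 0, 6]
J_1(6) ⊕ J_1(6) ⊕ J_1(6) ⊕ J_1(6)

The characteristic polynomial is
  det(x·I − A) = x^4 - 24*x^3 + 216*x^2 - 864*x + 1296 = (x - 6)^4

Eigenvalues and multiplicities (the geometric multiplicity of λ is n − rank(A − λI), which equals the number of Jordan blocks for λ):
  λ = 6: algebraic multiplicity = 4, geometric multiplicity = 4

Determining the block sizes for each eigenvalue:
  λ = 6: gm = am = 4, so every block has size 1 → block sizes [1, 1, 1, 1]

Assembling the blocks gives a Jordan form
J =
  [6, 0, 0, 0]
  [0, 6, 0, 0]
  [0, 0, 6, 0]
  [0, 0, 0, 6]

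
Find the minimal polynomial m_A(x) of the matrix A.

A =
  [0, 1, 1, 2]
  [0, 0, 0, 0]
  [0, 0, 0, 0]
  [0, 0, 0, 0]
x^2

The characteristic polynomial is χ_A(x) = x^4, so the eigenvalues are known. The minimal polynomial is
  m_A(x) = Π_λ (x − λ)^{k_λ}
where k_λ is the size of the *largest* Jordan block for λ (equivalently, the smallest k with (A − λI)^k v = 0 for every generalised eigenvector v of λ).

  λ = 0: largest Jordan block has size 2, contributing (x − 0)^2

So m_A(x) = x^2 = x^2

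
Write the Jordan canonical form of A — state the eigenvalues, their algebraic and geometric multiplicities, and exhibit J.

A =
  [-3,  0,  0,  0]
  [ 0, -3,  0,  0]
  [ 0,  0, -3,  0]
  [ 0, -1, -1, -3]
J_2(-3) ⊕ J_1(-3) ⊕ J_1(-3)

The characteristic polynomial is
  det(x·I − A) = x^4 + 12*x^3 + 54*x^2 + 108*x + 81 = (x + 3)^4

Eigenvalues and multiplicities (the geometric multiplicity of λ is n − rank(A − λI), which equals the number of Jordan blocks for λ):
  λ = -3: algebraic multiplicity = 4, geometric multiplicity = 3

Determining the block sizes for each eigenvalue:
  λ = -3: 3 blocks summing to 4 forces exactly one block of size 2 and the rest size 1 → block sizes [2, 1, 1]

Assembling the blocks gives a Jordan form
J =
  [-3,  1,  0,  0]
  [ 0, -3,  0,  0]
  [ 0,  0, -3,  0]
  [ 0,  0,  0, -3]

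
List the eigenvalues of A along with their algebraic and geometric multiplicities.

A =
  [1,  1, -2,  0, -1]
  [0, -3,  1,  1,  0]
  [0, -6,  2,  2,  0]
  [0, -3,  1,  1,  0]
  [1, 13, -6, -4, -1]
λ = 0: alg = 5, geom = 3

Step 1 — factor the characteristic polynomial to read off the algebraic multiplicities:
  χ_A(x) = x^5

Step 2 — compute geometric multiplicities via the rank-nullity identity g(λ) = n − rank(A − λI):
  rank(A − (0)·I) = 2, so dim ker(A − (0)·I) = n − 2 = 3

Summary:
  λ = 0: algebraic multiplicity = 5, geometric multiplicity = 3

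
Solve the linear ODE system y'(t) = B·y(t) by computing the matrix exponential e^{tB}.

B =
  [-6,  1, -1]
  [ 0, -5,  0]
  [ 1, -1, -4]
e^{tB} =
  [-t*exp(-5*t) + exp(-5*t), t*exp(-5*t), -t*exp(-5*t)]
  [0, exp(-5*t), 0]
  [t*exp(-5*t), -t*exp(-5*t), t*exp(-5*t) + exp(-5*t)]

Strategy: write B = P · J · P⁻¹ where J is a Jordan canonical form, so e^{tB} = P · e^{tJ} · P⁻¹, and e^{tJ} can be computed block-by-block.

B has Jordan form
J =
  [-5,  1,  0]
  [ 0, -5,  0]
  [ 0,  0, -5]
(up to reordering of blocks).

Per-block formulas:
  For a 1×1 block at λ = -5: exp(t · [-5]) = [e^(-5t)].
  For a 2×2 Jordan block J_2(-5): exp(t · J_2(-5)) = e^(-5t)·(I + t·N), where N is the 2×2 nilpotent shift.

After assembling e^{tJ} and conjugating by P, we get:

e^{tB} =
  [-t*exp(-5*t) + exp(-5*t), t*exp(-5*t), -t*exp(-5*t)]
  [0, exp(-5*t), 0]
  [t*exp(-5*t), -t*exp(-5*t), t*exp(-5*t) + exp(-5*t)]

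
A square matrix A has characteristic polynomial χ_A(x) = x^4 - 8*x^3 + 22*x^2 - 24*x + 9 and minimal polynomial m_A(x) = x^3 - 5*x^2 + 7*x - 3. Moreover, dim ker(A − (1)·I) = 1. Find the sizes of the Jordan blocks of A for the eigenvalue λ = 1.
Block sizes for λ = 1: [2]

Step 1 — from the characteristic polynomial, algebraic multiplicity of λ = 1 is 2. From dim ker(A − (1)·I) = 1, there are exactly 1 Jordan blocks for λ = 1.
Step 2 — from the minimal polynomial, the factor (x − 1)^2 tells us the largest block for λ = 1 has size 2.
Step 3 — with total size 2, 1 blocks, and largest block 2, the block sizes (in nonincreasing order) are [2].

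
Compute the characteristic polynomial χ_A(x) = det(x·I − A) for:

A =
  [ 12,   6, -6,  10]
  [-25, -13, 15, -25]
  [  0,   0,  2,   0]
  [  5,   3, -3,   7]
x^4 - 8*x^3 + 24*x^2 - 32*x + 16

Expanding det(x·I − A) (e.g. by cofactor expansion or by noting that A is similar to its Jordan form J, which has the same characteristic polynomial as A) gives
  χ_A(x) = x^4 - 8*x^3 + 24*x^2 - 32*x + 16
which factors as (x - 2)^4. The eigenvalues (with algebraic multiplicities) are λ = 2 with multiplicity 4.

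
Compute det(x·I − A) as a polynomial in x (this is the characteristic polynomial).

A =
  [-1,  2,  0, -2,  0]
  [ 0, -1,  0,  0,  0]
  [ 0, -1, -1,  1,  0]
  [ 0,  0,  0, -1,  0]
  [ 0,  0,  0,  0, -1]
x^5 + 5*x^4 + 10*x^3 + 10*x^2 + 5*x + 1

Expanding det(x·I − A) (e.g. by cofactor expansion or by noting that A is similar to its Jordan form J, which has the same characteristic polynomial as A) gives
  χ_A(x) = x^5 + 5*x^4 + 10*x^3 + 10*x^2 + 5*x + 1
which factors as (x + 1)^5. The eigenvalues (with algebraic multiplicities) are λ = -1 with multiplicity 5.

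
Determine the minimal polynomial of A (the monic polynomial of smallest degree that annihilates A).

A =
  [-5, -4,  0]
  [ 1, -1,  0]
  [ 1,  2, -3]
x^2 + 6*x + 9

The characteristic polynomial is χ_A(x) = (x + 3)^3, so the eigenvalues are known. The minimal polynomial is
  m_A(x) = Π_λ (x − λ)^{k_λ}
where k_λ is the size of the *largest* Jordan block for λ (equivalently, the smallest k with (A − λI)^k v = 0 for every generalised eigenvector v of λ).

  λ = -3: largest Jordan block has size 2, contributing (x + 3)^2

So m_A(x) = (x + 3)^2 = x^2 + 6*x + 9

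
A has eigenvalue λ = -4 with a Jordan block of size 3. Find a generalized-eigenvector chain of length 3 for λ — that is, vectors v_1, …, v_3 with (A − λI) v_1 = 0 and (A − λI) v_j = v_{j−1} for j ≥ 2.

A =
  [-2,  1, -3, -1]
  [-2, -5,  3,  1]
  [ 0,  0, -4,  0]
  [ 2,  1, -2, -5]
A Jordan chain for λ = -4 of length 3:
v_1 = (-1, 1, 0, -1)ᵀ
v_2 = (-3, 3, 0, -2)ᵀ
v_3 = (0, 0, 1, 0)ᵀ

Let N = A − (-4)·I. We want v_3 with N^3 v_3 = 0 but N^2 v_3 ≠ 0; then v_{j-1} := N · v_j for j = 3, …, 2.

Pick v_3 = (0, 0, 1, 0)ᵀ.
Then v_2 = N · v_3 = (-3, 3, 0, -2)ᵀ.
Then v_1 = N · v_2 = (-1, 1, 0, -1)ᵀ.

Sanity check: (A − (-4)·I) v_1 = (0, 0, 0, 0)ᵀ = 0. ✓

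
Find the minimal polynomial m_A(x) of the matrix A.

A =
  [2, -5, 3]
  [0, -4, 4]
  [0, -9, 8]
x^3 - 6*x^2 + 12*x - 8

The characteristic polynomial is χ_A(x) = (x - 2)^3, so the eigenvalues are known. The minimal polynomial is
  m_A(x) = Π_λ (x − λ)^{k_λ}
where k_λ is the size of the *largest* Jordan block for λ (equivalently, the smallest k with (A − λI)^k v = 0 for every generalised eigenvector v of λ).

  λ = 2: largest Jordan block has size 3, contributing (x − 2)^3

So m_A(x) = (x - 2)^3 = x^3 - 6*x^2 + 12*x - 8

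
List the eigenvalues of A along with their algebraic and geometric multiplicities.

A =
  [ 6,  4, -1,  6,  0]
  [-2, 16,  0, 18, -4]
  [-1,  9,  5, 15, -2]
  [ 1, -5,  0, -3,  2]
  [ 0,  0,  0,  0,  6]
λ = 6: alg = 5, geom = 3

Step 1 — factor the characteristic polynomial to read off the algebraic multiplicities:
  χ_A(x) = (x - 6)^5

Step 2 — compute geometric multiplicities via the rank-nullity identity g(λ) = n − rank(A − λI):
  rank(A − (6)·I) = 2, so dim ker(A − (6)·I) = n − 2 = 3

Summary:
  λ = 6: algebraic multiplicity = 5, geometric multiplicity = 3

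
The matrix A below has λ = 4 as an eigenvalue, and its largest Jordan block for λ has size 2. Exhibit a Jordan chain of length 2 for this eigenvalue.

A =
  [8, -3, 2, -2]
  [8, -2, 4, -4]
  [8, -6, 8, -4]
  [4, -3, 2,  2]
A Jordan chain for λ = 4 of length 2:
v_1 = (4, 8, 8, 4)ᵀ
v_2 = (1, 0, 0, 0)ᵀ

Let N = A − (4)·I. We want v_2 with N^2 v_2 = 0 but N^1 v_2 ≠ 0; then v_{j-1} := N · v_j for j = 2, …, 2.

Pick v_2 = (1, 0, 0, 0)ᵀ.
Then v_1 = N · v_2 = (4, 8, 8, 4)ᵀ.

Sanity check: (A − (4)·I) v_1 = (0, 0, 0, 0)ᵀ = 0. ✓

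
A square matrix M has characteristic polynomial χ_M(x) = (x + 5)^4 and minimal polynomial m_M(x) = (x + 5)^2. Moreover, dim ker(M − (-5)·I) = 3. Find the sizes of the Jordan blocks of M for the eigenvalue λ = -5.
Block sizes for λ = -5: [2, 1, 1]

Step 1 — from the characteristic polynomial, algebraic multiplicity of λ = -5 is 4. From dim ker(M − (-5)·I) = 3, there are exactly 3 Jordan blocks for λ = -5.
Step 2 — from the minimal polynomial, the factor (x + 5)^2 tells us the largest block for λ = -5 has size 2.
Step 3 — with total size 4, 3 blocks, and largest block 2, the block sizes (in nonincreasing order) are [2, 1, 1].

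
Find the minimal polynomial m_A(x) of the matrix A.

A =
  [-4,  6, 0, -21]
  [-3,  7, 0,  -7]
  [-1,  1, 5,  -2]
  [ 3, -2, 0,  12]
x^2 - 10*x + 25

The characteristic polynomial is χ_A(x) = (x - 5)^4, so the eigenvalues are known. The minimal polynomial is
  m_A(x) = Π_λ (x − λ)^{k_λ}
where k_λ is the size of the *largest* Jordan block for λ (equivalently, the smallest k with (A − λI)^k v = 0 for every generalised eigenvector v of λ).

  λ = 5: largest Jordan block has size 2, contributing (x − 5)^2

So m_A(x) = (x - 5)^2 = x^2 - 10*x + 25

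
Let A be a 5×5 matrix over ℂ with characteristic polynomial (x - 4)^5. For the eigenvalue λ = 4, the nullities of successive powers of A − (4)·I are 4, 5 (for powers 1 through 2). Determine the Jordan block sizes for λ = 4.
Block sizes for λ = 4: [2, 1, 1, 1]

From the dimensions of kernels of powers, the number of Jordan blocks of size at least j is d_j − d_{j−1} where d_j = dim ker(N^j) (with d_0 = 0). Computing the differences gives [4, 1].
The number of blocks of size exactly k is (#blocks of size ≥ k) − (#blocks of size ≥ k + 1), so the partition is: 3 block(s) of size 1, 1 block(s) of size 2.
In nonincreasing order the block sizes are [2, 1, 1, 1].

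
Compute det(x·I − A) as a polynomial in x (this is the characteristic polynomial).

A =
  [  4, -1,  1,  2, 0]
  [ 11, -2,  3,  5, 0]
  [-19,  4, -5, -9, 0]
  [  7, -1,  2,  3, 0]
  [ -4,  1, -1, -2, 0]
x^5

Expanding det(x·I − A) (e.g. by cofactor expansion or by noting that A is similar to its Jordan form J, which has the same characteristic polynomial as A) gives
  χ_A(x) = x^5
which factors as x^5. The eigenvalues (with algebraic multiplicities) are λ = 0 with multiplicity 5.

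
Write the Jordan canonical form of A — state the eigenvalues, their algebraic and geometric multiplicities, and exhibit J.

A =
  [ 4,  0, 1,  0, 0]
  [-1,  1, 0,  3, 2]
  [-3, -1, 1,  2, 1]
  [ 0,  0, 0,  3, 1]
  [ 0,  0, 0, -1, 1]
J_3(2) ⊕ J_2(2)

The characteristic polynomial is
  det(x·I − A) = x^5 - 10*x^4 + 40*x^3 - 80*x^2 + 80*x - 32 = (x - 2)^5

Eigenvalues and multiplicities (the geometric multiplicity of λ is n − rank(A − λI), which equals the number of Jordan blocks for λ):
  λ = 2: algebraic multiplicity = 5, geometric multiplicity = 2

Determining the block sizes for each eigenvalue:
  λ = 2: with am = 5 and gm = 2, the partition is not yet determined (e.g. several partitions of 5 into 2 parts exist). Let N = A − (2)·I. Computing rank(N^1) = 3, rank(N^2) = 1, rank(N^3) = 0; the number of blocks of size ≥ j is rank(N^{j−1}) − rank(N^j), giving [2, 2, 1]. So we have 1 block(s) of size 3, 1 block(s) of size 2 → block sizes [3, 2]

Assembling the blocks gives a Jordan form
J =
  [2, 1, 0, 0, 0]
  [0, 2, 1, 0, 0]
  [0, 0, 2, 0, 0]
  [0, 0, 0, 2, 1]
  [0, 0, 0, 0, 2]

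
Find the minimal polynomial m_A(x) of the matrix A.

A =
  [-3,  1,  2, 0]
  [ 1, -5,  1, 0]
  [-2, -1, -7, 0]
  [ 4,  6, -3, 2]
x^4 + 13*x^3 + 45*x^2 - 25*x - 250

The characteristic polynomial is χ_A(x) = (x - 2)*(x + 5)^3, so the eigenvalues are known. The minimal polynomial is
  m_A(x) = Π_λ (x − λ)^{k_λ}
where k_λ is the size of the *largest* Jordan block for λ (equivalently, the smallest k with (A − λI)^k v = 0 for every generalised eigenvector v of λ).

  λ = -5: largest Jordan block has size 3, contributing (x + 5)^3
  λ = 2: largest Jordan block has size 1, contributing (x − 2)

So m_A(x) = (x - 2)*(x + 5)^3 = x^4 + 13*x^3 + 45*x^2 - 25*x - 250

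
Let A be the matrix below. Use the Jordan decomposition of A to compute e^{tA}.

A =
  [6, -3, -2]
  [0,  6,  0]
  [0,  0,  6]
e^{tA} =
  [exp(6*t), -3*t*exp(6*t), -2*t*exp(6*t)]
  [0, exp(6*t), 0]
  [0, 0, exp(6*t)]

Strategy: write A = P · J · P⁻¹ where J is a Jordan canonical form, so e^{tA} = P · e^{tJ} · P⁻¹, and e^{tJ} can be computed block-by-block.

A has Jordan form
J =
  [6, 1, 0]
  [0, 6, 0]
  [0, 0, 6]
(up to reordering of blocks).

Per-block formulas:
  For a 1×1 block at λ = 6: exp(t · [6]) = [e^(6t)].
  For a 2×2 Jordan block J_2(6): exp(t · J_2(6)) = e^(6t)·(I + t·N), where N is the 2×2 nilpotent shift.

After assembling e^{tJ} and conjugating by P, we get:

e^{tA} =
  [exp(6*t), -3*t*exp(6*t), -2*t*exp(6*t)]
  [0, exp(6*t), 0]
  [0, 0, exp(6*t)]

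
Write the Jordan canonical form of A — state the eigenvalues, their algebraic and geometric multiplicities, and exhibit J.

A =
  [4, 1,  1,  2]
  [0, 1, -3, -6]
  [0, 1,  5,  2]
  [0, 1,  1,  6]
J_2(4) ⊕ J_1(4) ⊕ J_1(4)

The characteristic polynomial is
  det(x·I − A) = x^4 - 16*x^3 + 96*x^2 - 256*x + 256 = (x - 4)^4

Eigenvalues and multiplicities (the geometric multiplicity of λ is n − rank(A − λI), which equals the number of Jordan blocks for λ):
  λ = 4: algebraic multiplicity = 4, geometric multiplicity = 3

Determining the block sizes for each eigenvalue:
  λ = 4: 3 blocks summing to 4 forces exactly one block of size 2 and the rest size 1 → block sizes [2, 1, 1]

Assembling the blocks gives a Jordan form
J =
  [4, 1, 0, 0]
  [0, 4, 0, 0]
  [0, 0, 4, 0]
  [0, 0, 0, 4]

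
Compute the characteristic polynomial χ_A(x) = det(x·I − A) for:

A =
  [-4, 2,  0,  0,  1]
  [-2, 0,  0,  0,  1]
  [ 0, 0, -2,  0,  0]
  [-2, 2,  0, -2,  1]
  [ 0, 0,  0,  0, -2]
x^5 + 10*x^4 + 40*x^3 + 80*x^2 + 80*x + 32

Expanding det(x·I − A) (e.g. by cofactor expansion or by noting that A is similar to its Jordan form J, which has the same characteristic polynomial as A) gives
  χ_A(x) = x^5 + 10*x^4 + 40*x^3 + 80*x^2 + 80*x + 32
which factors as (x + 2)^5. The eigenvalues (with algebraic multiplicities) are λ = -2 with multiplicity 5.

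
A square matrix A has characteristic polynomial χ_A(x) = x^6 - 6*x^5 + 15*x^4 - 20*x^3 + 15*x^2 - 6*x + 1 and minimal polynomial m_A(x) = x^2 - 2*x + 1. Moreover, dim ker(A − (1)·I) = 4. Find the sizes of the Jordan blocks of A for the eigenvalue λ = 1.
Block sizes for λ = 1: [2, 2, 1, 1]

Step 1 — from the characteristic polynomial, algebraic multiplicity of λ = 1 is 6. From dim ker(A − (1)·I) = 4, there are exactly 4 Jordan blocks for λ = 1.
Step 2 — from the minimal polynomial, the factor (x − 1)^2 tells us the largest block for λ = 1 has size 2.
Step 3 — with total size 6, 4 blocks, and largest block 2, the block sizes (in nonincreasing order) are [2, 2, 1, 1].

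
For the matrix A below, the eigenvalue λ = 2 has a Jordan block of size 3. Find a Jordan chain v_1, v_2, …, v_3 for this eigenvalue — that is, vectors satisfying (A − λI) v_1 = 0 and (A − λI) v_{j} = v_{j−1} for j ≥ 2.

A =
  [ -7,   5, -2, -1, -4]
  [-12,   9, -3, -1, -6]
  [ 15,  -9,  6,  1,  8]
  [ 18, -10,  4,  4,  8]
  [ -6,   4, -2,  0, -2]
A Jordan chain for λ = 2 of length 3:
v_1 = (-3, -3, 3, 6, 0)ᵀ
v_2 = (-9, -12, 15, 18, -6)ᵀ
v_3 = (1, 0, 0, 0, 0)ᵀ

Let N = A − (2)·I. We want v_3 with N^3 v_3 = 0 but N^2 v_3 ≠ 0; then v_{j-1} := N · v_j for j = 3, …, 2.

Pick v_3 = (1, 0, 0, 0, 0)ᵀ.
Then v_2 = N · v_3 = (-9, -12, 15, 18, -6)ᵀ.
Then v_1 = N · v_2 = (-3, -3, 3, 6, 0)ᵀ.

Sanity check: (A − (2)·I) v_1 = (0, 0, 0, 0, 0)ᵀ = 0. ✓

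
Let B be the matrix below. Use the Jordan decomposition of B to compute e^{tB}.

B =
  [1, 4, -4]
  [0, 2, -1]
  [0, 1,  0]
e^{tB} =
  [exp(t), 4*t*exp(t), -4*t*exp(t)]
  [0, t*exp(t) + exp(t), -t*exp(t)]
  [0, t*exp(t), -t*exp(t) + exp(t)]

Strategy: write B = P · J · P⁻¹ where J is a Jordan canonical form, so e^{tB} = P · e^{tJ} · P⁻¹, and e^{tJ} can be computed block-by-block.

B has Jordan form
J =
  [1, 1, 0]
  [0, 1, 0]
  [0, 0, 1]
(up to reordering of blocks).

Per-block formulas:
  For a 1×1 block at λ = 1: exp(t · [1]) = [e^(1t)].
  For a 2×2 Jordan block J_2(1): exp(t · J_2(1)) = e^(1t)·(I + t·N), where N is the 2×2 nilpotent shift.

After assembling e^{tJ} and conjugating by P, we get:

e^{tB} =
  [exp(t), 4*t*exp(t), -4*t*exp(t)]
  [0, t*exp(t) + exp(t), -t*exp(t)]
  [0, t*exp(t), -t*exp(t) + exp(t)]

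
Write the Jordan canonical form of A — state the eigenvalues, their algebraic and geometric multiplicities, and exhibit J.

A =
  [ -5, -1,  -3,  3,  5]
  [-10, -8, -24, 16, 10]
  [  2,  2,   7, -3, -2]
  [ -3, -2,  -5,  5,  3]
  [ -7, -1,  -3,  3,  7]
J_2(0) ⊕ J_3(2)

The characteristic polynomial is
  det(x·I − A) = x^5 - 6*x^4 + 12*x^3 - 8*x^2 = x^2*(x - 2)^3

Eigenvalues and multiplicities (the geometric multiplicity of λ is n − rank(A − λI), which equals the number of Jordan blocks for λ):
  λ = 0: algebraic multiplicity = 2, geometric multiplicity = 1
  λ = 2: algebraic multiplicity = 3, geometric multiplicity = 1

Determining the block sizes for each eigenvalue:
  λ = 0: one block (gm = 1), so the single block has size am = 2 → block sizes [2]
  λ = 2: one block (gm = 1), so the single block has size am = 3 → block sizes [3]

Assembling the blocks gives a Jordan form
J =
  [0, 1, 0, 0, 0]
  [0, 0, 0, 0, 0]
  [0, 0, 2, 1, 0]
  [0, 0, 0, 2, 1]
  [0, 0, 0, 0, 2]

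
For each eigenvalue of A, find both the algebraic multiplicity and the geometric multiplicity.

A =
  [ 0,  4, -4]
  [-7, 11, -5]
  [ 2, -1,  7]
λ = 6: alg = 3, geom = 1

Step 1 — factor the characteristic polynomial to read off the algebraic multiplicities:
  χ_A(x) = (x - 6)^3

Step 2 — compute geometric multiplicities via the rank-nullity identity g(λ) = n − rank(A − λI):
  rank(A − (6)·I) = 2, so dim ker(A − (6)·I) = n − 2 = 1

Summary:
  λ = 6: algebraic multiplicity = 3, geometric multiplicity = 1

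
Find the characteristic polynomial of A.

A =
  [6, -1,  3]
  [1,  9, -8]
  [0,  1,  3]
x^3 - 18*x^2 + 108*x - 216

Expanding det(x·I − A) (e.g. by cofactor expansion or by noting that A is similar to its Jordan form J, which has the same characteristic polynomial as A) gives
  χ_A(x) = x^3 - 18*x^2 + 108*x - 216
which factors as (x - 6)^3. The eigenvalues (with algebraic multiplicities) are λ = 6 with multiplicity 3.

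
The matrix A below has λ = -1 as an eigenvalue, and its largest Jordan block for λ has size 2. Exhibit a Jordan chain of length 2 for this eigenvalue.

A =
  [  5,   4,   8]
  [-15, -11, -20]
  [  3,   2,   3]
A Jordan chain for λ = -1 of length 2:
v_1 = (6, -15, 3)ᵀ
v_2 = (1, 0, 0)ᵀ

Let N = A − (-1)·I. We want v_2 with N^2 v_2 = 0 but N^1 v_2 ≠ 0; then v_{j-1} := N · v_j for j = 2, …, 2.

Pick v_2 = (1, 0, 0)ᵀ.
Then v_1 = N · v_2 = (6, -15, 3)ᵀ.

Sanity check: (A − (-1)·I) v_1 = (0, 0, 0)ᵀ = 0. ✓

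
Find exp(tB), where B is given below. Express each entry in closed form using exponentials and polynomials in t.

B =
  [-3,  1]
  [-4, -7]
e^{tB} =
  [2*t*exp(-5*t) + exp(-5*t), t*exp(-5*t)]
  [-4*t*exp(-5*t), -2*t*exp(-5*t) + exp(-5*t)]

Strategy: write B = P · J · P⁻¹ where J is a Jordan canonical form, so e^{tB} = P · e^{tJ} · P⁻¹, and e^{tJ} can be computed block-by-block.

B has Jordan form
J =
  [-5,  1]
  [ 0, -5]
(up to reordering of blocks).

Per-block formulas:
  For a 2×2 Jordan block J_2(-5): exp(t · J_2(-5)) = e^(-5t)·(I + t·N), where N is the 2×2 nilpotent shift.

After assembling e^{tJ} and conjugating by P, we get:

e^{tB} =
  [2*t*exp(-5*t) + exp(-5*t), t*exp(-5*t)]
  [-4*t*exp(-5*t), -2*t*exp(-5*t) + exp(-5*t)]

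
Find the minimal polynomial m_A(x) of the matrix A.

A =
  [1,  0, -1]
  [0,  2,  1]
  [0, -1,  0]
x^3 - 3*x^2 + 3*x - 1

The characteristic polynomial is χ_A(x) = (x - 1)^3, so the eigenvalues are known. The minimal polynomial is
  m_A(x) = Π_λ (x − λ)^{k_λ}
where k_λ is the size of the *largest* Jordan block for λ (equivalently, the smallest k with (A − λI)^k v = 0 for every generalised eigenvector v of λ).

  λ = 1: largest Jordan block has size 3, contributing (x − 1)^3

So m_A(x) = (x - 1)^3 = x^3 - 3*x^2 + 3*x - 1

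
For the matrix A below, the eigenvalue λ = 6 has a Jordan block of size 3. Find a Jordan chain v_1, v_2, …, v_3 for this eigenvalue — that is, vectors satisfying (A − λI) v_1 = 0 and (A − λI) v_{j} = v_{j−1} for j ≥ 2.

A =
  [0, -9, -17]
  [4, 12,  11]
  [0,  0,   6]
A Jordan chain for λ = 6 of length 3:
v_1 = (3, -2, 0)ᵀ
v_2 = (-17, 11, 0)ᵀ
v_3 = (0, 0, 1)ᵀ

Let N = A − (6)·I. We want v_3 with N^3 v_3 = 0 but N^2 v_3 ≠ 0; then v_{j-1} := N · v_j for j = 3, …, 2.

Pick v_3 = (0, 0, 1)ᵀ.
Then v_2 = N · v_3 = (-17, 11, 0)ᵀ.
Then v_1 = N · v_2 = (3, -2, 0)ᵀ.

Sanity check: (A − (6)·I) v_1 = (0, 0, 0)ᵀ = 0. ✓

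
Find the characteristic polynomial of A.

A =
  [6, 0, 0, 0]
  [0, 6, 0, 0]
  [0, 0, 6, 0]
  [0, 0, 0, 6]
x^4 - 24*x^3 + 216*x^2 - 864*x + 1296

Expanding det(x·I − A) (e.g. by cofactor expansion or by noting that A is similar to its Jordan form J, which has the same characteristic polynomial as A) gives
  χ_A(x) = x^4 - 24*x^3 + 216*x^2 - 864*x + 1296
which factors as (x - 6)^4. The eigenvalues (with algebraic multiplicities) are λ = 6 with multiplicity 4.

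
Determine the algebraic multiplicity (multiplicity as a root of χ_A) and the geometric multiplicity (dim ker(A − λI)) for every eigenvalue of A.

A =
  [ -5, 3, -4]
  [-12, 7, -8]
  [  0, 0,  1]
λ = 1: alg = 3, geom = 2

Step 1 — factor the characteristic polynomial to read off the algebraic multiplicities:
  χ_A(x) = (x - 1)^3

Step 2 — compute geometric multiplicities via the rank-nullity identity g(λ) = n − rank(A − λI):
  rank(A − (1)·I) = 1, so dim ker(A − (1)·I) = n − 1 = 2

Summary:
  λ = 1: algebraic multiplicity = 3, geometric multiplicity = 2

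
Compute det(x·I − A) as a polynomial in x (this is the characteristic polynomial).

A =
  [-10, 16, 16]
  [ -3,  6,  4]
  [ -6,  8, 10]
x^3 - 6*x^2 + 12*x - 8

Expanding det(x·I − A) (e.g. by cofactor expansion or by noting that A is similar to its Jordan form J, which has the same characteristic polynomial as A) gives
  χ_A(x) = x^3 - 6*x^2 + 12*x - 8
which factors as (x - 2)^3. The eigenvalues (with algebraic multiplicities) are λ = 2 with multiplicity 3.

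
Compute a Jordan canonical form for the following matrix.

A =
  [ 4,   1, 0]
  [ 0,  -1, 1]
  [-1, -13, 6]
J_3(3)

The characteristic polynomial is
  det(x·I − A) = x^3 - 9*x^2 + 27*x - 27 = (x - 3)^3

Eigenvalues and multiplicities (the geometric multiplicity of λ is n − rank(A − λI), which equals the number of Jordan blocks for λ):
  λ = 3: algebraic multiplicity = 3, geometric multiplicity = 1

Determining the block sizes for each eigenvalue:
  λ = 3: one block (gm = 1), so the single block has size am = 3 → block sizes [3]

Assembling the blocks gives a Jordan form
J =
  [3, 1, 0]
  [0, 3, 1]
  [0, 0, 3]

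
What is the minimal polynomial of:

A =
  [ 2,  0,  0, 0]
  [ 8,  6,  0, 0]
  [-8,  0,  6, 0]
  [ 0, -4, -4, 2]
x^2 - 8*x + 12

The characteristic polynomial is χ_A(x) = (x - 6)^2*(x - 2)^2, so the eigenvalues are known. The minimal polynomial is
  m_A(x) = Π_λ (x − λ)^{k_λ}
where k_λ is the size of the *largest* Jordan block for λ (equivalently, the smallest k with (A − λI)^k v = 0 for every generalised eigenvector v of λ).

  λ = 2: largest Jordan block has size 1, contributing (x − 2)
  λ = 6: largest Jordan block has size 1, contributing (x − 6)

So m_A(x) = (x - 6)*(x - 2) = x^2 - 8*x + 12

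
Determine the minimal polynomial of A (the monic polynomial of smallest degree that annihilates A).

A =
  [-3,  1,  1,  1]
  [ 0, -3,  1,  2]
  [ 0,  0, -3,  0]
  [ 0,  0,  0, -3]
x^3 + 9*x^2 + 27*x + 27

The characteristic polynomial is χ_A(x) = (x + 3)^4, so the eigenvalues are known. The minimal polynomial is
  m_A(x) = Π_λ (x − λ)^{k_λ}
where k_λ is the size of the *largest* Jordan block for λ (equivalently, the smallest k with (A − λI)^k v = 0 for every generalised eigenvector v of λ).

  λ = -3: largest Jordan block has size 3, contributing (x + 3)^3

So m_A(x) = (x + 3)^3 = x^3 + 9*x^2 + 27*x + 27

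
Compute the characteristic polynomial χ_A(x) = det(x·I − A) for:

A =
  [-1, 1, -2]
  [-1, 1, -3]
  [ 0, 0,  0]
x^3

Expanding det(x·I − A) (e.g. by cofactor expansion or by noting that A is similar to its Jordan form J, which has the same characteristic polynomial as A) gives
  χ_A(x) = x^3
which factors as x^3. The eigenvalues (with algebraic multiplicities) are λ = 0 with multiplicity 3.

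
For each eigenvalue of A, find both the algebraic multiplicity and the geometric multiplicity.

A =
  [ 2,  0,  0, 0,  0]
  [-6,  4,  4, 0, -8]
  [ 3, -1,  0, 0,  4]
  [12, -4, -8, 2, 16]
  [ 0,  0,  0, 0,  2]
λ = 2: alg = 5, geom = 4

Step 1 — factor the characteristic polynomial to read off the algebraic multiplicities:
  χ_A(x) = (x - 2)^5

Step 2 — compute geometric multiplicities via the rank-nullity identity g(λ) = n − rank(A − λI):
  rank(A − (2)·I) = 1, so dim ker(A − (2)·I) = n − 1 = 4

Summary:
  λ = 2: algebraic multiplicity = 5, geometric multiplicity = 4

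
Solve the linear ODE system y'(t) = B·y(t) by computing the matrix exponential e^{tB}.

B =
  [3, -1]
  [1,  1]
e^{tB} =
  [t*exp(2*t) + exp(2*t), -t*exp(2*t)]
  [t*exp(2*t), -t*exp(2*t) + exp(2*t)]

Strategy: write B = P · J · P⁻¹ where J is a Jordan canonical form, so e^{tB} = P · e^{tJ} · P⁻¹, and e^{tJ} can be computed block-by-block.

B has Jordan form
J =
  [2, 1]
  [0, 2]
(up to reordering of blocks).

Per-block formulas:
  For a 2×2 Jordan block J_2(2): exp(t · J_2(2)) = e^(2t)·(I + t·N), where N is the 2×2 nilpotent shift.

After assembling e^{tJ} and conjugating by P, we get:

e^{tB} =
  [t*exp(2*t) + exp(2*t), -t*exp(2*t)]
  [t*exp(2*t), -t*exp(2*t) + exp(2*t)]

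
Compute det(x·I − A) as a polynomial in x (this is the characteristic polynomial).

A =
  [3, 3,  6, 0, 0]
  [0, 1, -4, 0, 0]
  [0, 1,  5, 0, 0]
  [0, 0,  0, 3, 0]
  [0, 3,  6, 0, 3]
x^5 - 15*x^4 + 90*x^3 - 270*x^2 + 405*x - 243

Expanding det(x·I − A) (e.g. by cofactor expansion or by noting that A is similar to its Jordan form J, which has the same characteristic polynomial as A) gives
  χ_A(x) = x^5 - 15*x^4 + 90*x^3 - 270*x^2 + 405*x - 243
which factors as (x - 3)^5. The eigenvalues (with algebraic multiplicities) are λ = 3 with multiplicity 5.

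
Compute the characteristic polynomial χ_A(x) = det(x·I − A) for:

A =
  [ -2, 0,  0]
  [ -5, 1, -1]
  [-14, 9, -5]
x^3 + 6*x^2 + 12*x + 8

Expanding det(x·I − A) (e.g. by cofactor expansion or by noting that A is similar to its Jordan form J, which has the same characteristic polynomial as A) gives
  χ_A(x) = x^3 + 6*x^2 + 12*x + 8
which factors as (x + 2)^3. The eigenvalues (with algebraic multiplicities) are λ = -2 with multiplicity 3.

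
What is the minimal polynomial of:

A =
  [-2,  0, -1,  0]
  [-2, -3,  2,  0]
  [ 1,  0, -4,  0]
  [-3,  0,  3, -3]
x^2 + 6*x + 9

The characteristic polynomial is χ_A(x) = (x + 3)^4, so the eigenvalues are known. The minimal polynomial is
  m_A(x) = Π_λ (x − λ)^{k_λ}
where k_λ is the size of the *largest* Jordan block for λ (equivalently, the smallest k with (A − λI)^k v = 0 for every generalised eigenvector v of λ).

  λ = -3: largest Jordan block has size 2, contributing (x + 3)^2

So m_A(x) = (x + 3)^2 = x^2 + 6*x + 9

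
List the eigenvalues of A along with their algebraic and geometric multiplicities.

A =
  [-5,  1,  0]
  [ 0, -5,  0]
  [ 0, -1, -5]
λ = -5: alg = 3, geom = 2

Step 1 — factor the characteristic polynomial to read off the algebraic multiplicities:
  χ_A(x) = (x + 5)^3

Step 2 — compute geometric multiplicities via the rank-nullity identity g(λ) = n − rank(A − λI):
  rank(A − (-5)·I) = 1, so dim ker(A − (-5)·I) = n − 1 = 2

Summary:
  λ = -5: algebraic multiplicity = 3, geometric multiplicity = 2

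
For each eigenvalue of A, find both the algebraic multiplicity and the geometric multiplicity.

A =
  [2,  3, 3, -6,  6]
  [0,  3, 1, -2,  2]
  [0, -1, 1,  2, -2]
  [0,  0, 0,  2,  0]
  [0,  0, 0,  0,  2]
λ = 2: alg = 5, geom = 4

Step 1 — factor the characteristic polynomial to read off the algebraic multiplicities:
  χ_A(x) = (x - 2)^5

Step 2 — compute geometric multiplicities via the rank-nullity identity g(λ) = n − rank(A − λI):
  rank(A − (2)·I) = 1, so dim ker(A − (2)·I) = n − 1 = 4

Summary:
  λ = 2: algebraic multiplicity = 5, geometric multiplicity = 4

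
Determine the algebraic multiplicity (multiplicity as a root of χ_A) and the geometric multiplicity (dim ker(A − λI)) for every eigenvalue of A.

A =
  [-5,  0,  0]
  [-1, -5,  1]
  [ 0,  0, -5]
λ = -5: alg = 3, geom = 2

Step 1 — factor the characteristic polynomial to read off the algebraic multiplicities:
  χ_A(x) = (x + 5)^3

Step 2 — compute geometric multiplicities via the rank-nullity identity g(λ) = n − rank(A − λI):
  rank(A − (-5)·I) = 1, so dim ker(A − (-5)·I) = n − 1 = 2

Summary:
  λ = -5: algebraic multiplicity = 3, geometric multiplicity = 2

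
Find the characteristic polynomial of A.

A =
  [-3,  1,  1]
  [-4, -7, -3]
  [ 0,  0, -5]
x^3 + 15*x^2 + 75*x + 125

Expanding det(x·I − A) (e.g. by cofactor expansion or by noting that A is similar to its Jordan form J, which has the same characteristic polynomial as A) gives
  χ_A(x) = x^3 + 15*x^2 + 75*x + 125
which factors as (x + 5)^3. The eigenvalues (with algebraic multiplicities) are λ = -5 with multiplicity 3.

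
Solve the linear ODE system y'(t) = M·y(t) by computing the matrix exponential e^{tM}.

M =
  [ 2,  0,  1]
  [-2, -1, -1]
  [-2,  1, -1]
e^{tM} =
  [t^2 + 2*t + 1, t^2/2, t^2/2 + t]
  [-2*t, 1 - t, -t]
  [-2*t^2 - 2*t, -t^2 + t, -t^2 - t + 1]

Strategy: write M = P · J · P⁻¹ where J is a Jordan canonical form, so e^{tM} = P · e^{tJ} · P⁻¹, and e^{tJ} can be computed block-by-block.

M has Jordan form
J =
  [0, 1, 0]
  [0, 0, 1]
  [0, 0, 0]
(up to reordering of blocks).

Per-block formulas:
  For a 3×3 Jordan block J_3(0): exp(t · J_3(0)) = e^(0t)·(I + t·N + (t^2/2)·N^2), where N is the 3×3 nilpotent shift.

After assembling e^{tJ} and conjugating by P, we get:

e^{tM} =
  [t^2 + 2*t + 1, t^2/2, t^2/2 + t]
  [-2*t, 1 - t, -t]
  [-2*t^2 - 2*t, -t^2 + t, -t^2 - t + 1]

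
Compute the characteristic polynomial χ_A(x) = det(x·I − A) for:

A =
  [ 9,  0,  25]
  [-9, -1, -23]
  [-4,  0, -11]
x^3 + 3*x^2 + 3*x + 1

Expanding det(x·I − A) (e.g. by cofactor expansion or by noting that A is similar to its Jordan form J, which has the same characteristic polynomial as A) gives
  χ_A(x) = x^3 + 3*x^2 + 3*x + 1
which factors as (x + 1)^3. The eigenvalues (with algebraic multiplicities) are λ = -1 with multiplicity 3.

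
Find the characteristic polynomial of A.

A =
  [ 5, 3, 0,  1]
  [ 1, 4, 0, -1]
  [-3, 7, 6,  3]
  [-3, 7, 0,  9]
x^4 - 24*x^3 + 216*x^2 - 864*x + 1296

Expanding det(x·I − A) (e.g. by cofactor expansion or by noting that A is similar to its Jordan form J, which has the same characteristic polynomial as A) gives
  χ_A(x) = x^4 - 24*x^3 + 216*x^2 - 864*x + 1296
which factors as (x - 6)^4. The eigenvalues (with algebraic multiplicities) are λ = 6 with multiplicity 4.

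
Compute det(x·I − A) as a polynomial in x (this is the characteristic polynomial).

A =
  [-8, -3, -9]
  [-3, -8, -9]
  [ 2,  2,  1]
x^3 + 15*x^2 + 75*x + 125

Expanding det(x·I − A) (e.g. by cofactor expansion or by noting that A is similar to its Jordan form J, which has the same characteristic polynomial as A) gives
  χ_A(x) = x^3 + 15*x^2 + 75*x + 125
which factors as (x + 5)^3. The eigenvalues (with algebraic multiplicities) are λ = -5 with multiplicity 3.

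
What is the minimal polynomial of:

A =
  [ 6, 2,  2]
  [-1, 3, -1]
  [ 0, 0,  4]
x^2 - 9*x + 20

The characteristic polynomial is χ_A(x) = (x - 5)*(x - 4)^2, so the eigenvalues are known. The minimal polynomial is
  m_A(x) = Π_λ (x − λ)^{k_λ}
where k_λ is the size of the *largest* Jordan block for λ (equivalently, the smallest k with (A − λI)^k v = 0 for every generalised eigenvector v of λ).

  λ = 4: largest Jordan block has size 1, contributing (x − 4)
  λ = 5: largest Jordan block has size 1, contributing (x − 5)

So m_A(x) = (x - 5)*(x - 4) = x^2 - 9*x + 20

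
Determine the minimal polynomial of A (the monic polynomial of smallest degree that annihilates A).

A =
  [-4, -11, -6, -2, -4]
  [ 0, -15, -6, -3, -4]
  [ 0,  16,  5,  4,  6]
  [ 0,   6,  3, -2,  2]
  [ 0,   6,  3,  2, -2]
x^4 + 14*x^3 + 73*x^2 + 168*x + 144

The characteristic polynomial is χ_A(x) = (x + 3)^2*(x + 4)^3, so the eigenvalues are known. The minimal polynomial is
  m_A(x) = Π_λ (x − λ)^{k_λ}
where k_λ is the size of the *largest* Jordan block for λ (equivalently, the smallest k with (A − λI)^k v = 0 for every generalised eigenvector v of λ).

  λ = -4: largest Jordan block has size 2, contributing (x + 4)^2
  λ = -3: largest Jordan block has size 2, contributing (x + 3)^2

So m_A(x) = (x + 3)^2*(x + 4)^2 = x^4 + 14*x^3 + 73*x^2 + 168*x + 144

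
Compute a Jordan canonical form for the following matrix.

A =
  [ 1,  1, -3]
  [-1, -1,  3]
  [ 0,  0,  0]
J_2(0) ⊕ J_1(0)

The characteristic polynomial is
  det(x·I − A) = x^3

Eigenvalues and multiplicities (the geometric multiplicity of λ is n − rank(A − λI), which equals the number of Jordan blocks for λ):
  λ = 0: algebraic multiplicity = 3, geometric multiplicity = 2

Determining the block sizes for each eigenvalue:
  λ = 0: 2 blocks summing to 3 forces exactly one block of size 2 and the rest size 1 → block sizes [2, 1]

Assembling the blocks gives a Jordan form
J =
  [0, 1, 0]
  [0, 0, 0]
  [0, 0, 0]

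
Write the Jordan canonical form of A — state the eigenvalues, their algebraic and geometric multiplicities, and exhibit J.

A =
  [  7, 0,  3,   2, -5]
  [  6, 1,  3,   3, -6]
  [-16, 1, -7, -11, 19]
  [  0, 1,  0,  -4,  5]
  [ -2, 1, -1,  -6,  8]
J_3(1) ⊕ J_2(1)

The characteristic polynomial is
  det(x·I − A) = x^5 - 5*x^4 + 10*x^3 - 10*x^2 + 5*x - 1 = (x - 1)^5

Eigenvalues and multiplicities (the geometric multiplicity of λ is n − rank(A − λI), which equals the number of Jordan blocks for λ):
  λ = 1: algebraic multiplicity = 5, geometric multiplicity = 2

Determining the block sizes for each eigenvalue:
  λ = 1: with am = 5 and gm = 2, the partition is not yet determined (e.g. several partitions of 5 into 2 parts exist). Let N = A − (1)·I. Computing rank(N^1) = 3, rank(N^2) = 1, rank(N^3) = 0; the number of blocks of size ≥ j is rank(N^{j−1}) − rank(N^j), giving [2, 2, 1]. So we have 1 block(s) of size 3, 1 block(s) of size 2 → block sizes [3, 2]

Assembling the blocks gives a Jordan form
J =
  [1, 1, 0, 0, 0]
  [0, 1, 1, 0, 0]
  [0, 0, 1, 0, 0]
  [0, 0, 0, 1, 1]
  [0, 0, 0, 0, 1]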